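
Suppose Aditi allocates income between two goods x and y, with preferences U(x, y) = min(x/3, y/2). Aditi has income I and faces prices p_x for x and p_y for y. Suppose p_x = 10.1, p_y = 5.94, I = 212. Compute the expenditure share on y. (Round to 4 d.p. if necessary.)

With perfect complements, no substitution: consume in ratio x:y = 3:2.
Budget: p_x·x + p_y·(2/3)·x = I, so (3·p_x + 2·p_y)·x = 3·I.
Demand: x*(p_x,p_y,I) = 3·I/(3·p_x + 2·p_y), y* = 2·I/(3·p_x + 2·p_y).
Here 3·10.1 + 2·5.94 = 42.18, giving x* = 15.0782 and y* = 10.0522.
Expenditure on y: 5.94·10.0522 = 59.7098; share = 0.2817.

share on y = 0.2817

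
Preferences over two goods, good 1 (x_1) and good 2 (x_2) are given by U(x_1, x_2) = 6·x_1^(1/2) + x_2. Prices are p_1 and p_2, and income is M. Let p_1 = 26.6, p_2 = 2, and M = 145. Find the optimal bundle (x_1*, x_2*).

x_1* = 0.0509, x_2* = 71.8233

Utility is quasi-linear in x_2; the FOC for x_1 is 3/√x_1 = p_1/p_2.
Solve: √x_1 = 3·p_2/p_1, so x_1*(p_1,p_2) = (3·p_2/p_1)², and x_2* = (M − p_1·x_1*)/p_2.
Plugging in: x_1* = (3·2/26.6)² = 0.0509, x_2* = 71.8233.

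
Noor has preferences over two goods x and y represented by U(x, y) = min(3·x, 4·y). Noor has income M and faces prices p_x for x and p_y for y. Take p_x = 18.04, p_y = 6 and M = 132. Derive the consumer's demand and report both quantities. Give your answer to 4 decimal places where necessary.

x* = 5.8563, y* = 4.3922

With perfect complements, no substitution: consume in ratio x:y = 4:3.
Budget: p_x·x + p_y·(3/4)·x = M, so (4·p_x + 3·p_y)·x = 4·M.
Demand: x*(p_x,p_y,M) = 4·M/(4·p_x + 3·p_y), y* = 3·M/(4·p_x + 3·p_y).
Here 4·18.04 + 3·6 = 90.16, giving x* = 5.8563 and y* = 4.3922.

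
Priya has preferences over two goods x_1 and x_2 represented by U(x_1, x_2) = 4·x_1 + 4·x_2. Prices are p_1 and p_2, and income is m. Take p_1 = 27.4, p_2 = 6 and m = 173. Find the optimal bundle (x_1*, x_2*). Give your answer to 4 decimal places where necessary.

Linear utility — the consumer picks whichever good has higher MU/price: 4/27.4 = 0.146 vs 4/6 = 0.6667.
x_2 gives more utility per dollar, so spend all income on x_2: x_2* = m/p_2, x_1* = 0.
Numerically: x_1* = 0, x_2* = 28.8333.

x_1* = 0, x_2* = 28.8333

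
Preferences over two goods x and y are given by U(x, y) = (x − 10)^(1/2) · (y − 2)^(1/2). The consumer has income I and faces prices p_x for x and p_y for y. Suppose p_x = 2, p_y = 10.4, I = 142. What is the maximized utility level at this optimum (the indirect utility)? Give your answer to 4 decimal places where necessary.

Let x' = x−10, y' = y−2. MRS = y'/x' = p_x/p_y.
After buying the subsistence bundle (10, 2), a share 0.5 of the remaining income goes to x: x* = 10 + 0.5·(I − 10p_x − 2p_y)/p_x.
Discretionary income = 142 − 10·2 − 2·10.4 = 101.2; x* = 10 + 0.5·101.2/2 = 35.3; y* = 2 + 0.5·101.2/10.4 = 6.8654.
Utility at the optimum: U(35.3, 6.8654) = 11.0948.

V = 11.0948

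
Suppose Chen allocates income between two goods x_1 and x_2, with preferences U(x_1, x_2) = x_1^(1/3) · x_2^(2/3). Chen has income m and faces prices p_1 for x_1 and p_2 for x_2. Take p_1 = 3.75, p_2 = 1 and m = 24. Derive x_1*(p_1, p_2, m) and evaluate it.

Demand: x_1*(p_1,p_2,m) = 1/3·m/p_1 and x_2* = 2/3·m/p_2.
At p_1=3.75, p_2=1, m=24: x_1* = 1/3·24/3.75 = 2.1333.

x_1* = 2.1333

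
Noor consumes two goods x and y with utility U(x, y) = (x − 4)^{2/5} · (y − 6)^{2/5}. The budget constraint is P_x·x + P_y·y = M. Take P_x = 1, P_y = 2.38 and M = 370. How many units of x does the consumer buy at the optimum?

Discretionary income = 370 − 4·1 − 6·2.38 = 351.72; x* = 4 + 0.5·351.72/1 = 179.86.

x* = 179.86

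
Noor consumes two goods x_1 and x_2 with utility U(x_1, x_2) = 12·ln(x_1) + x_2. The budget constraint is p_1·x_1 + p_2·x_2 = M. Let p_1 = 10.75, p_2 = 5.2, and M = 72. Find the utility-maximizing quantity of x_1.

x_1* = 5.8047

At the given prices: x_1* = 12·5.2/10.75 = 5.8047.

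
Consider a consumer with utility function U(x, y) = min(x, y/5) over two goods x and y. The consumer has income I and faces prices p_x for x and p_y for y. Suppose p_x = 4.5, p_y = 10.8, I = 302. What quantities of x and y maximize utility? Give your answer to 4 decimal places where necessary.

x* = 5.1624, y* = 25.812

Demand: x*(p_x,p_y,I) = I/(p_x + 5·p_y), y* = 5·I/(p_x + 5·p_y).
Here 4.5 + 5·10.8 = 58.5, giving x* = 5.1624 and y* = 25.812.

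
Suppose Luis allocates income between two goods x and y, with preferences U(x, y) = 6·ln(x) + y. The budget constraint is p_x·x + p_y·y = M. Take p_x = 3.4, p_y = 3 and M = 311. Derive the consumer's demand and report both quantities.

x* = 5.2941, y* = 97.6667

MU_x = 6/x, MU_y = 1. Tangency: 6/x = p_x/p_y.
So x*(p_x,p_y) = 6·p_y/p_x, independent of income; and y* = (M − 6·p_y)/p_y.
At the given prices: x* = 6·3/3.4 = 5.2941, and y* = 97.6667.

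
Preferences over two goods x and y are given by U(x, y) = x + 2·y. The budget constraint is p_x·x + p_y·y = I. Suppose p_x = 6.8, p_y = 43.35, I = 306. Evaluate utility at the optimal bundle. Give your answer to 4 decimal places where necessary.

V = 45

Linear utility — the consumer picks whichever good has higher MU/price: 1/6.8 = 0.1471 vs 2/43.35 = 0.0461.
x gives more utility per dollar, so spend all income on x: x* = I/p_x, y* = 0.
Numerically: x* = 45, y* = 0.
Utility at the optimum: U(45, 0) = 45.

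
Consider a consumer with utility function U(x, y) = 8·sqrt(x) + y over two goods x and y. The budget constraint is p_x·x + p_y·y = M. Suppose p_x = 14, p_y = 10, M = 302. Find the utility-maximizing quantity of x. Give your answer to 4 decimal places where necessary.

x* = 8.1633

MU_x = 4/√x, MU_y = 1. Tangency: 4/√x = p_x/p_y.
Thus x* = (4·p_y/p_x)² — independent of M — with the rest of income spent on y.
Plugging in: x* = (4·10/14)² = 8.1633.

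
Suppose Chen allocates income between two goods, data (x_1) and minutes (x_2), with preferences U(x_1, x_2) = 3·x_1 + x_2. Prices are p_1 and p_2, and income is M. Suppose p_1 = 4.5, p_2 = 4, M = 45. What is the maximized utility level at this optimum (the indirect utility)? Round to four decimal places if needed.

Perfect substitutes: compare marginal utility per dollar. 3/p_1 vs 1/p_2 → 0.6667 vs 0.25.
x_1 gives more utility per dollar, so spend all income on x_1: x_1* = M/p_1, x_2* = 0.
Numerically: x_1* = 10, x_2* = 0.
Utility at the optimum: U(10, 0) = 30.

V = 30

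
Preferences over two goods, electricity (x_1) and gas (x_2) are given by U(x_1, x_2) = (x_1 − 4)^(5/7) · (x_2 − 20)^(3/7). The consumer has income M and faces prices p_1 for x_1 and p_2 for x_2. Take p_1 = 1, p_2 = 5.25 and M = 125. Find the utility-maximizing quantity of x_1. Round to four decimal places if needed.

Discretionary income = 125 − 4·1 − 20·5.25 = 16; x_1* = 4 + 0.625·16/1 = 14.

x_1* = 14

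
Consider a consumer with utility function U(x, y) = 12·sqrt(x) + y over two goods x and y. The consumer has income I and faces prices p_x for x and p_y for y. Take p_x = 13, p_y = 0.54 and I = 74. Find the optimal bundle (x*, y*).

MU_x = 6/√x, MU_y = 1. Tangency: 6/√x = p_x/p_y.
Solve: √x = 6·p_y/p_x, so x*(p_x,p_y) = (6·p_y/p_x)², and y* = (I − p_x·x*)/p_y.
Plugging in: x* = (6·0.54/13)² = 0.0621, y* = 135.5417.

x* = 0.0621, y* = 135.5417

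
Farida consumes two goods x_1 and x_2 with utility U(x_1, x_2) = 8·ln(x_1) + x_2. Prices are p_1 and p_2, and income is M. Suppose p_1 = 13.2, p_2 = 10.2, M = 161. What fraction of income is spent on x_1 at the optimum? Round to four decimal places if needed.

MU_x_1 = 8/x_1, MU_x_2 = 1. Tangency: 8/x_1 = p_1/p_2.
So x_1*(p_1,p_2) = 8·p_2/p_1, independent of income; and x_2* = (M − 8·p_2)/p_2.
At the given prices: x_1* = 8·10.2/13.2 = 6.1818, and x_2* = 7.7843.
Expenditure on x_1: 13.2·6.1818 = 81.6; share = 0.5068.

share on x_1 = 0.5068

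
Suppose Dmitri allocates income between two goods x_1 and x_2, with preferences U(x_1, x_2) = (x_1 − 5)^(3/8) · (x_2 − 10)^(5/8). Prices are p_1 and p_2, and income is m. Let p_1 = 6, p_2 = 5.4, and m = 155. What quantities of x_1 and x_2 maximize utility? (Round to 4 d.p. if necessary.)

x_1* = 9.4375, x_2* = 18.2176

Let x_1' = x_1−5, x_2' = x_2−10. MRS = (3/5)·x_2'/x_1' = p_1/p_2.
After buying the subsistence bundle (5, 10), a share 0.375 of the remaining income goes to x_1: x_1* = 5 + 0.375·(m − 5p_1 − 10p_2)/p_1.
Discretionary income = 155 − 5·6 − 10·5.4 = 71; x_1* = 5 + 0.375·71/6 = 9.4375; x_2* = 10 + 0.625·71/5.4 = 18.2176.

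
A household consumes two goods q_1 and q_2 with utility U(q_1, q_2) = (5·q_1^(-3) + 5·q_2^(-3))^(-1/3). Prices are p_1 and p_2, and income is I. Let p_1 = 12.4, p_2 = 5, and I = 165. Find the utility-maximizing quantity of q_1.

q_1* = 8.8356

With the ratio pinned down, the budget gives q_1* = I/(p_1 + p_2·(q_2/q_1)) and q_2* = (q_2/q_1)·q_1*.
Numerically q_2/q_1 = 1.254911, so q_1* = 165/(12.4 + 5·1.254911) = 8.8356.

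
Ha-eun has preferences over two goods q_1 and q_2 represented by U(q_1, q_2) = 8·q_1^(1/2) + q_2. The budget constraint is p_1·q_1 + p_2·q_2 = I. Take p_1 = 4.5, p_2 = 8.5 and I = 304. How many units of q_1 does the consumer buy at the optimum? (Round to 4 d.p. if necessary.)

Plugging in: q_1* = (4·8.5/4.5)² = 57.0864.

q_1* = 57.0864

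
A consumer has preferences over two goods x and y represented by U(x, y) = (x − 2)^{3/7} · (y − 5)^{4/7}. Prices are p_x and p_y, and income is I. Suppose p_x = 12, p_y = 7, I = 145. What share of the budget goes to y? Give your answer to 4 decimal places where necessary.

share on y = 0.5803

MRS = (3/4)·(y−5)/(x−2). Tangency with p_x/p_y gives y−5 = (4/3)·(p_x/p_y)·(x−2).
Substituting into the budget: x* = 2 + 3/7·(I − 2·p_x − 5·p_y)/p_x, and y* = 5 + 4/7·(…)/p_y.
Discretionary income = 145 − 2·12 − 5·7 = 86; x* = 2 + 3/7·86/12 = 5.0714; y* = 5 + 4/7·86/7 = 12.0204.
Expenditure on y: 7·12.0204 = 84.1429; share = 0.5803.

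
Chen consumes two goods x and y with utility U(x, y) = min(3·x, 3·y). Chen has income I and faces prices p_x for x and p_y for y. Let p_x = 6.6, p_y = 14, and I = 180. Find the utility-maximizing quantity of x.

x* = 8.7379

Demand: x*(p_x,p_y,I) = 3·I/(3·p_x + 3·p_y), y* = 3·I/(3·p_x + 3·p_y).
Here 3·6.6 + 3·14 = 61.8, giving x* = 8.7379.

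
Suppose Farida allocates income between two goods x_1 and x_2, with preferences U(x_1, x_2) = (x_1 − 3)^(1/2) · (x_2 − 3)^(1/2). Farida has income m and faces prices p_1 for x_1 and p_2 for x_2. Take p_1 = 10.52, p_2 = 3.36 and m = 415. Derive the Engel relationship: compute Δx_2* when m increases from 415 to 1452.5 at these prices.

Δx_2* = 154.3899

This is Cobb-Douglas in (x_1−3, x_2−3): tangency gives 0.5·p_2·(x_2−3) = 0.5·p_1·(x_1−3).
Substituting into the budget: x_1* = 3 + 0.5·(m − 3·p_1 − 3·p_2)/p_1, and x_2* = 3 + 0.5·(…)/p_2.
Discretionary income = 415 − 3·10.52 − 3·3.36 = 373.36; x_2* = 3 + 0.5·373.36/3.36 = 58.5595.
At m' = 1452.5: x_2* = 212.9494. Change: 212.9494 − 58.5595 = 154.3899.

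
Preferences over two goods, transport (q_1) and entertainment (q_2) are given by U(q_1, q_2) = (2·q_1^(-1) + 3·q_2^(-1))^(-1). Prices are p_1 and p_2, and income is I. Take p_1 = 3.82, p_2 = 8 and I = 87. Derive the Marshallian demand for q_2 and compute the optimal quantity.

q_2* = 6.9524

With the ratio pinned down, the budget gives q_1* = I/(p_1 + p_2·(q_2/q_1)) and q_2* = (q_2/q_1)·q_1*.
Numerically q_2/q_1 = 0.846316, so q_1* = 87/(3.82 + 8·0.846316) = 8.2149 and q_2* = 0.846316·8.2149 = 6.9524.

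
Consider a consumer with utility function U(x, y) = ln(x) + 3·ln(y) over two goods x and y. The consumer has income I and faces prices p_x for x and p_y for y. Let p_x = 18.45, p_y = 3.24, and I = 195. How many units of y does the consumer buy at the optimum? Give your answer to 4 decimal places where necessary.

Tangency: MRS = (1/3)·y/x = p_x/p_y.
So p_y·y = 3·p_x·x; combined with the budget, a share 0.25 of income goes to x.
Demand: x*(p_x,p_y,I) = 0.25·I/p_x and y* = 0.75·I/p_y.
At p_x=18.45, p_y=3.24, I=195: y* = 0.75·195/3.24 = 45.1389.

y* = 45.1389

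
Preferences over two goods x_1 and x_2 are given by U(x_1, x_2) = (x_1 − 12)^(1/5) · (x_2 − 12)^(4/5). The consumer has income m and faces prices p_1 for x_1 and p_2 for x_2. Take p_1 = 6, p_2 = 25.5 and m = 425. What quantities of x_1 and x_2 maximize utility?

Substituting into the budget: x_1* = 12 + 0.2·(m − 12·p_1 − 12·p_2)/p_1, and x_2* = 12 + 0.8·(…)/p_2.
Discretionary income = 425 − 12·6 − 12·25.5 = 47; x_1* = 12 + 0.2·47/6 = 13.5667; x_2* = 12 + 0.8·47/25.5 = 13.4745.

x_1* = 13.5667, x_2* = 13.4745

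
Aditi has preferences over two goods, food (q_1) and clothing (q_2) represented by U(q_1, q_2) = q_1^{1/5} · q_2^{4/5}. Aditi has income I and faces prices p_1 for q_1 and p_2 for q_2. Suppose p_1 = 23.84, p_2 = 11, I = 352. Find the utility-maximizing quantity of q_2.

q_2* = 25.6

MU_q_1/MU_q_2 = (0.2·q_2)/(0.8·q_1); tangency sets this equal to p_1/p_2.
Rearranging, p_2·q_2 = 4·p_1·q_1. Substituting into the budget gives p_1·q_1·(1 + 4) = I.
Demand: q_1*(p_1,p_2,I) = 0.2·I/p_1 and q_2* = 0.8·I/p_2.
At p_1=23.84, p_2=11, I=352: q_2* = 0.8·352/11 = 25.6.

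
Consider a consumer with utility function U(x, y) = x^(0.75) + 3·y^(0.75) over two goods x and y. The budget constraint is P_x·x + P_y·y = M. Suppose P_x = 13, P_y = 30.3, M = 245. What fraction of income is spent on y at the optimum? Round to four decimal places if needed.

From the CES first-order condition, (1/3)·(y/x)^(0.25) = P_x/P_y.
Solve for the ratio: y/x = [3·P_x/P_y]^(4).
With the ratio pinned down, the budget gives x* = M/(P_x + P_y·(y/x)) and y* = (y/x)·x*.
Numerically y/x = 2.744656, so x* = 245/(13 + 30.3·2.744656) = 2.5478 and y* = 2.744656·2.5478 = 6.9927.
Expenditure on y: 30.3·6.9927 = 211.8792; share = 0.8648.

share on y = 0.8648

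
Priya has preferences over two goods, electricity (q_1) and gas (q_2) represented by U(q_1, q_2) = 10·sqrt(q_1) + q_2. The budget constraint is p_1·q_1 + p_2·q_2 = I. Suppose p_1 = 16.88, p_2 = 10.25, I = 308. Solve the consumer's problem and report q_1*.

Utility is quasi-linear in q_2; the FOC for q_1 is 5/√q_1 = p_1/p_2.
Solve: √q_1 = 5·p_2/p_1, so q_1*(p_1,p_2) = (5·p_2/p_1)², and q_2* = (I − p_1·q_1*)/p_2.
Plugging in: q_1* = (5·10.25/16.88)² = 9.2181.

q_1* = 9.2181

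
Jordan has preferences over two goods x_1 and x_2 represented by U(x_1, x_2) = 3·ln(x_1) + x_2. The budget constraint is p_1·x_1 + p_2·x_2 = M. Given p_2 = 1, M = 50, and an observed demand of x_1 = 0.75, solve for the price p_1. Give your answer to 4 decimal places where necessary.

MU_x_1 = 3/x_1, MU_x_2 = 1. Tangency: 3/x_1 = p_1/p_2.
So x_1*(p_1,p_2) = 3·p_2/p_1, independent of income; and x_2* = (M − 3·p_2)/p_2.
Set x_1* = 0.75 in the demand function and solve for p_1: p_1 = 4.

p_1 = 4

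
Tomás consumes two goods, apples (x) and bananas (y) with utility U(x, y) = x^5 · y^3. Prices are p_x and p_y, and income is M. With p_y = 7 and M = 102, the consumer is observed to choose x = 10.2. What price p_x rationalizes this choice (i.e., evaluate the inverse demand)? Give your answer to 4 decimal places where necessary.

p_x = 6.25

The MRS is (5/3)·y/x. Set MRS = p_x/p_y.
So 5·p_y·y = 3·p_x·x; combined with the budget, a share 0.625 of income goes to x.
Demand: x*(p_x,p_y,M) = 0.625·M/p_x and y* = 0.375·M/p_y.
Set x* = 10.2 in the demand function and solve for p_x: p_x = 6.25.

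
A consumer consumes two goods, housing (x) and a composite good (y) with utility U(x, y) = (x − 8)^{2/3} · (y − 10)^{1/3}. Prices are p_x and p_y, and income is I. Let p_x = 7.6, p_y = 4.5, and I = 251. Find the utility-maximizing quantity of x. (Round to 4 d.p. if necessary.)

x* = 20.7368

MRS = 2·(y−10)/(x−8). Tangency with p_x/p_y gives y−10 = (1/2)·(p_x/p_y)·(x−8).
After buying the subsistence bundle (8, 10), a share 2/3 of the remaining income goes to x: x* = 8 + 2/3·(I − 8p_x − 10p_y)/p_x.
Discretionary income = 251 − 8·7.6 − 10·4.5 = 145.2; x* = 8 + 2/3·145.2/7.6 = 20.7368.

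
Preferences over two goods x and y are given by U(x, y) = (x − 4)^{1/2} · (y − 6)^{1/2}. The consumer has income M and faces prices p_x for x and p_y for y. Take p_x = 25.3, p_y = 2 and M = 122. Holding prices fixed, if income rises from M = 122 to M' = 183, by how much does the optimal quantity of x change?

Δx* = 1.2055

After buying the subsistence bundle (4, 6), a share 0.5 of the remaining income goes to x: x* = 4 + 0.5·(M − 4p_x − 6p_y)/p_x.
Discretionary income = 122 − 4·25.3 − 6·2 = 8.8; x* = 4 + 0.5·8.8/25.3 = 4.1739.
At M' = 183: x* = 5.3794. Change: 5.3794 − 4.1739 = 1.2055.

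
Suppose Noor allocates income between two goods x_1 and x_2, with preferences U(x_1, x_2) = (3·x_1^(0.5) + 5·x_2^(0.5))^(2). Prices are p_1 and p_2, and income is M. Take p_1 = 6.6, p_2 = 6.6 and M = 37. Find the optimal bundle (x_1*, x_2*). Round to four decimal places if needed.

Substitute x_2 = (x_2/x_1)·x_1 into the budget: x_1* = M/(p_1 + p_2·(x_2/x_1)).
Numerically x_2/x_1 = 2.777778, so x_1* = 37/(6.6 + 6.6·2.777778) = 1.484 and x_2* = 2.777778·1.484 = 4.1221.

x_1* = 1.484, x_2* = 4.1221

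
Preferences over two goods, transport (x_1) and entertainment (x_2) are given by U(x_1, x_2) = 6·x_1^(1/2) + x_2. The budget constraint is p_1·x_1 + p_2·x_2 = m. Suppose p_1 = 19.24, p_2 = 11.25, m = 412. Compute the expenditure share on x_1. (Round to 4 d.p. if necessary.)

share on x_1 = 0.1437

Plugging in: x_1* = (3·11.25/19.24)² = 3.0771, x_2* = 31.3597.
Expenditure on x_1: 19.24·3.0771 = 59.2028; share = 0.1437.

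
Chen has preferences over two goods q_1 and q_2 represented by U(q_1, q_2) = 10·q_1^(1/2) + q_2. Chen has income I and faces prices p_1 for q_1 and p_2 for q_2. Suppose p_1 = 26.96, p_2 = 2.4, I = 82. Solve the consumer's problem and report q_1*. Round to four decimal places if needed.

q_1* = 0.1981

Solve: √q_1 = 5·p_2/p_1, so q_1*(p_1,p_2) = (5·p_2/p_1)², and q_2* = (I − p_1·q_1*)/p_2.
Plugging in: q_1* = (5·2.4/26.96)² = 0.1981.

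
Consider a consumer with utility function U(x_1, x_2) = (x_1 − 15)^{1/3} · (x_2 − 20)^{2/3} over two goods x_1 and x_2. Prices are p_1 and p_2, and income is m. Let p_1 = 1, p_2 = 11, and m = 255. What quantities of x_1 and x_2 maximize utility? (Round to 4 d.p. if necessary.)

x_1* = 21.6667, x_2* = 21.2121

This is Cobb-Douglas in (x_1−15, x_2−20): tangency gives 1/3·p_2·(x_2−20) = 2/3·p_1·(x_1−15).
After buying the subsistence bundle (15, 20), a share 1/3 of the remaining income goes to x_1: x_1* = 15 + 1/3·(m − 15p_1 − 20p_2)/p_1.
Discretionary income = 255 − 15·1 − 20·11 = 20; x_1* = 15 + 1/3·20/1 = 21.6667; x_2* = 20 + 2/3·20/11 = 21.2121.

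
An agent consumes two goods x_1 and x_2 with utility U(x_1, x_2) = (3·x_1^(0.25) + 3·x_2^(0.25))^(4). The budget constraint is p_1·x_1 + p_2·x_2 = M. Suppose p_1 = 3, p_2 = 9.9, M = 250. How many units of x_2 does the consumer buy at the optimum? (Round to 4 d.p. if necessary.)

x_2* = 10.1464

From the CES first-order condition, (x_2/x_1)^(0.75) = p_1/p_2.
Solve for the ratio: x_2/x_1 = [p_1/p_2]^(4/3).
Substitute x_2 = (x_2/x_1)·x_1 into the budget: x_1* = M/(p_1 + p_2·(x_2/x_1)).
Numerically x_2/x_1 = 0.203539, so x_1* = 250/(3 + 9.9·0.203539) = 49.8501 and x_2* = 0.203539·49.8501 = 10.1464.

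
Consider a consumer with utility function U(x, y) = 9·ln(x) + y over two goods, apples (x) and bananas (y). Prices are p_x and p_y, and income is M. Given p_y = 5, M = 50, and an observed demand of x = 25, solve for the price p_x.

p_x = 1.8

Set MRS = p_x/p_y: (9/x)/1 = p_x/p_y.
So x*(p_x,p_y) = 9·p_y/p_x, independent of income; and y* = (M − 9·p_y)/p_y.
Set x* = 25 in the demand function and solve for p_x: p_x = 1.8.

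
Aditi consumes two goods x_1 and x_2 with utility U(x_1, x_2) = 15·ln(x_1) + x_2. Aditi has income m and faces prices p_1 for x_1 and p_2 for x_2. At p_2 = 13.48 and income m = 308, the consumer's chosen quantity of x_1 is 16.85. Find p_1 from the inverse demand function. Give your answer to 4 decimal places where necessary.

p_1 = 12

Set MRS = p_1/p_2: (15/x_1)/1 = p_1/p_2.
So x_1*(p_1,p_2) = 15·p_2/p_1, independent of income; and x_2* = (m − 15·p_2)/p_2.
Set x_1* = 16.85 in the demand function and solve for p_1: p_1 = 12.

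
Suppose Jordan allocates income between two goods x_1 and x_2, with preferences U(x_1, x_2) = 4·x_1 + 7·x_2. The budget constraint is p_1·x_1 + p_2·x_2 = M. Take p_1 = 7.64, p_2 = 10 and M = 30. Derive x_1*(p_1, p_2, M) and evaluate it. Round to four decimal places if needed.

Linear utility — the consumer picks whichever good has higher MU/price: 4/7.64 = 0.5236 vs 7/10 = 0.7.
x_2 gives more utility per dollar, so spend all income on x_2: x_2* = M/p_2, x_1* = 0.
Numerically: x_1* = 0, x_2* = 3.

x_1* = 0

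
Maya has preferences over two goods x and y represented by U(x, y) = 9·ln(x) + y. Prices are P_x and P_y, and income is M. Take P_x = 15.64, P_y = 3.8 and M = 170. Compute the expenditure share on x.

Set MRS = P_x/P_y: (9/x)/1 = P_x/P_y.
So x*(P_x,P_y) = 9·P_y/P_x, independent of income; and y* = (M − 9·P_y)/P_y.
At the given prices: x* = 9·3.8/15.64 = 2.1867, and y* = 35.7368.
Expenditure on x: 15.64·2.1867 = 34.2; share = 0.2012.

share on x = 0.2012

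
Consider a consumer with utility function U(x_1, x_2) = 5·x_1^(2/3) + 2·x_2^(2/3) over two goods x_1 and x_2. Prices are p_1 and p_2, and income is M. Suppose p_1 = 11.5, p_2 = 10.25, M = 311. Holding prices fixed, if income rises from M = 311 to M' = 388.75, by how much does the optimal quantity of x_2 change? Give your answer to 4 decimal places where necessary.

MRS = MU_x_1/MU_x_2 = (5/2)·(x_2/x_1)^(1/3). Set equal to p_1/p_2.
Hence x_2/x_1 = ((2/5)·p_1/p_2)^(1/(1/3)), i.e. raised to the 3 power.
Substitute x_2 = (x_2/x_1)·x_1 into the budget: x_1* = M/(p_1 + p_2·(x_2/x_1)).
Numerically x_2/x_1 = 0.090386, so x_1* = 311/(11.5 + 10.25·0.090386) = 25.0272 and x_2* = 0.090386·25.0272 = 2.2621.
At M' = 388.75: x_2* = 2.8276. Change: 2.8276 − 2.2621 = 0.5655.

Δx_2* = 0.5655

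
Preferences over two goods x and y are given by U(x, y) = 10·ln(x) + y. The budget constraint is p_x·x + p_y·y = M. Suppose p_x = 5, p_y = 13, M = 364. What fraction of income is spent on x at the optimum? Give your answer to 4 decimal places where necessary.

share on x = 0.3571

Set MRS = p_x/p_y: (10/x)/1 = p_x/p_y.
So x*(p_x,p_y) = 10·p_y/p_x, independent of income; and y* = (M − 10·p_y)/p_y.
At the given prices: x* = 10·13/5 = 26, and y* = 18.
Expenditure on x: 5·26 = 130; share = 0.3571.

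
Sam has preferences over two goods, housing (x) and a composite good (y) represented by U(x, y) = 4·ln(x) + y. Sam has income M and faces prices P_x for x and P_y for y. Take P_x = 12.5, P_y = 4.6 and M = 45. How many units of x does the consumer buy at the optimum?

x* = 1.472

MU_x = 4/x, MU_y = 1. Tangency: 4/x = P_x/P_y.
So x*(P_x,P_y) = 4·P_y/P_x, independent of income; and y* = (M − 4·P_y)/P_y.
At the given prices: x* = 4·4.6/12.5 = 1.472.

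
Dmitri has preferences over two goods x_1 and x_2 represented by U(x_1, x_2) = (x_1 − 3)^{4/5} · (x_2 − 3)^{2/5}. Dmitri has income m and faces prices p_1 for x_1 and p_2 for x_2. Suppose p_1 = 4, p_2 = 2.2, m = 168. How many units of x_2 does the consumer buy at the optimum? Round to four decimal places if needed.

x_2* = 25.6364

This is Cobb-Douglas in (x_1−3, x_2−3): tangency gives 0.8·p_2·(x_2−3) = 0.4·p_1·(x_1−3).
Substituting into the budget: x_1* = 3 + 2/3·(m − 3·p_1 − 3·p_2)/p_1, and x_2* = 3 + 1/3·(…)/p_2.
Discretionary income = 168 − 3·4 − 3·2.2 = 149.4; x_2* = 3 + 1/3·149.4/2.2 = 25.6364.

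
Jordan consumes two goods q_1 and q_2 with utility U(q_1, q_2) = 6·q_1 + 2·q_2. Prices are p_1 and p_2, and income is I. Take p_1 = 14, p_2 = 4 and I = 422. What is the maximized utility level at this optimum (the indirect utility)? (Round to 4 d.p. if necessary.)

Numerically: q_1* = 0, q_2* = 105.5.
Utility at the optimum: U(0, 105.5) = 211.

V = 211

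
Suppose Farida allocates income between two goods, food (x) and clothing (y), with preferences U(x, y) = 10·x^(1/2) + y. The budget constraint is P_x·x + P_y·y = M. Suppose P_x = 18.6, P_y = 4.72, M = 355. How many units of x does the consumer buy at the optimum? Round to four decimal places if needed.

x* = 1.6099

Set MRS = P_x/P_y: 5·x^(−1/2) = P_x/P_y.
Thus x* = (5·P_y/P_x)² — independent of M — with the rest of income spent on y.
Plugging in: x* = (5·4.72/18.6)² = 1.6099.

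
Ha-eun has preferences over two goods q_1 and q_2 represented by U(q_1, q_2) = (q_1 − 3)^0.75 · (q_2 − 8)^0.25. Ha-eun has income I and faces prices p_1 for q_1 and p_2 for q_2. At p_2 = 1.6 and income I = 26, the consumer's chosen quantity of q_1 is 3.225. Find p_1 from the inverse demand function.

p_1 = 4

This is Cobb-Douglas in (q_1−3, q_2−8): tangency gives 0.75·p_2·(q_2−8) = 0.25·p_1·(q_1−3).
After buying the subsistence bundle (3, 8), a share 0.75 of the remaining income goes to q_1: q_1* = 3 + 0.75·(I − 3p_1 − 8p_2)/p_1.
Set q_1* = 3.225 in the demand function and solve for p_1: p_1 = 4.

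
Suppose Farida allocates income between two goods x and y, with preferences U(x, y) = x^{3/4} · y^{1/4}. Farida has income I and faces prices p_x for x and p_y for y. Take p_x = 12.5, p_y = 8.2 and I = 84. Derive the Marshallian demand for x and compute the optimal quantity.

MU_x/MU_y = (0.75·y)/(0.25·x); tangency sets this equal to p_x/p_y.
Rearranging, p_y·y = (1/3)·p_x·x. Substituting into the budget gives p_x·x·(1 + (1/3)) = I.
Demand: x*(p_x,p_y,I) = 0.75·I/p_x and y* = 0.25·I/p_y.
At p_x=12.5, p_y=8.2, I=84: x* = 0.75·84/12.5 = 5.04.

x* = 5.04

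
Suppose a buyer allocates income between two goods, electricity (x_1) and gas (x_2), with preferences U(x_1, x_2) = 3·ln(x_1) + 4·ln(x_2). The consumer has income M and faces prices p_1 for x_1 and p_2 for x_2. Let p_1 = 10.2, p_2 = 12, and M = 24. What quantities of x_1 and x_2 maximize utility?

Demand: x_1*(p_1,p_2,M) = 3/7·M/p_1 and x_2* = 4/7·M/p_2.
At p_1=10.2, p_2=12, M=24: x_1* = 3/7·24/10.2 = 1.0084, x_2* = 1.1429.

x_1* = 1.0084, x_2* = 1.1429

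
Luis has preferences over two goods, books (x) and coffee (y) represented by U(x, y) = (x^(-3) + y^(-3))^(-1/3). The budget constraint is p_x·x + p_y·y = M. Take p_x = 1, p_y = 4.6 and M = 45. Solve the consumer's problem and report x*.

x* = 10.8669

MU_x ∝ x^(-4), MU_y ∝ y^(-4), so MRS = (y/x)^(4) = p_x/p_y.
Hence y/x = (p_x/p_y)^(1/(4)), i.e. raised to the 0.25 power.
With the ratio pinned down, the budget gives x* = M/(p_x + p_y·(y/x)) and y* = (y/x)·x*.
Numerically y/x = 0.682827, so x* = 45/(1 + 4.6·0.682827) = 10.8669.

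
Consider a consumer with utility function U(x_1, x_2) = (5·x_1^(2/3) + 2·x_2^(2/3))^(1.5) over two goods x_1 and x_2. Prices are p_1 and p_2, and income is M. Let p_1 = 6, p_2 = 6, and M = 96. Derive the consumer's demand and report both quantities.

MRS = MU_x_1/MU_x_2 = (5/2)·(x_2/x_1)^(1/3). Set equal to p_1/p_2.
Hence x_2/x_1 = ((2/5)·p_1/p_2)^(1/(1/3)), i.e. raised to the 3 power.
With the ratio pinned down, the budget gives x_1* = M/(p_1 + p_2·(x_2/x_1)) and x_2* = (x_2/x_1)·x_1*.
Numerically x_2/x_1 = 0.064, so x_1* = 96/(6 + 6·0.064) = 15.0376 and x_2* = 0.064·15.0376 = 0.9624.

x_1* = 15.0376, x_2* = 0.9624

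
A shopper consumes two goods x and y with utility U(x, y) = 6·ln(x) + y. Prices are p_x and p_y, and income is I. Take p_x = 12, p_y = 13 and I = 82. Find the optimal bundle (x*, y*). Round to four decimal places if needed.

x* = 6.5, y* = 0.3077

So x*(p_x,p_y) = 6·p_y/p_x, independent of income; and y* = (I − 6·p_y)/p_y.
At the given prices: x* = 6·13/12 = 6.5, and y* = 0.3077.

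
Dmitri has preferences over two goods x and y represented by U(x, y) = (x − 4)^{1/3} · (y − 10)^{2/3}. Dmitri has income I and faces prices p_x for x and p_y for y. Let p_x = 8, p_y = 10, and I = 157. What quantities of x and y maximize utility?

After buying the subsistence bundle (4, 10), a share 1/3 of the remaining income goes to x: x* = 4 + 1/3·(I − 4p_x − 10p_y)/p_x.
Discretionary income = 157 − 4·8 − 10·10 = 25; x* = 4 + 1/3·25/8 = 5.0417; y* = 10 + 2/3·25/10 = 11.6667.

x* = 5.0417, y* = 11.6667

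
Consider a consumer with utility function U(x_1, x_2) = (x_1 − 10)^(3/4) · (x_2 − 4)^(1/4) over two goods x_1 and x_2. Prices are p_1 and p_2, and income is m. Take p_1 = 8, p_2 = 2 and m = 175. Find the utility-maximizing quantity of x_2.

x_2* = 14.875

MRS = 3·(x_2−4)/(x_1−10). Tangency with p_1/p_2 gives x_2−4 = (1/3)·(p_1/p_2)·(x_1−10).
After buying the subsistence bundle (10, 4), a share 0.75 of the remaining income goes to x_1: x_1* = 10 + 0.75·(m − 10p_1 − 4p_2)/p_1.
Discretionary income = 175 − 10·8 − 4·2 = 87; x_2* = 4 + 0.25·87/2 = 14.875.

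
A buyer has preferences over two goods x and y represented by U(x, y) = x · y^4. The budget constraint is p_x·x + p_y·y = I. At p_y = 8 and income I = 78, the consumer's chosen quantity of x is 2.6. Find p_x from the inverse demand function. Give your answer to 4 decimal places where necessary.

p_x = 6

Tangency: MRS = (1/4)·y/x = p_x/p_y.
So p_y·y = 4·p_x·x; combined with the budget, a share 0.2 of income goes to x.
Demand: x*(p_x,p_y,I) = 0.2·I/p_x and y* = 0.8·I/p_y.
Set x* = 2.6 in the demand function and solve for p_x: p_x = 6.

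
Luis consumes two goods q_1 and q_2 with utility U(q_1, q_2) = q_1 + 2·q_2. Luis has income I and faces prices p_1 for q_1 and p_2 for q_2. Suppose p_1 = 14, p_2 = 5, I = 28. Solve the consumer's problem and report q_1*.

q_1* = 0

Perfect substitutes: compare marginal utility per dollar. 1/p_1 vs 2/p_2 → 0.0714 vs 0.4.
q_2 gives more utility per dollar, so spend all income on q_2: q_2* = I/p_2, q_1* = 0.
Numerically: q_1* = 0, q_2* = 5.6.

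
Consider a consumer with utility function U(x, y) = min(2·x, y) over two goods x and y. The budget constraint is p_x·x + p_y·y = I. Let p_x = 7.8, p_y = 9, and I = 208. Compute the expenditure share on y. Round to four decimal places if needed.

share on y = 0.6977

With perfect complements, no substitution: consume in ratio x:y = 1:2.
Budget: p_x·x + p_y·2·x = I, so (p_x + 2·p_y)·x = I.
Demand: x*(p_x,p_y,I) = I/(p_x + 2·p_y), y* = 2·I/(p_x + 2·p_y).
Here 7.8 + 2·9 = 25.8, giving x* = 8.062 and y* = 16.124.
Expenditure on y: 9·16.124 = 145.1163; share = 0.6977.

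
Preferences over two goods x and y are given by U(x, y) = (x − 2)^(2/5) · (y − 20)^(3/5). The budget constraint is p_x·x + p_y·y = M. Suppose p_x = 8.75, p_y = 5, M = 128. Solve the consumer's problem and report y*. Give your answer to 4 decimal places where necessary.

y* = 21.26

MRS = (2/3)·(y−20)/(x−2). Tangency with p_x/p_y gives y−20 = (3/2)·(p_x/p_y)·(x−2).
Substituting into the budget: x* = 2 + 0.4·(M − 2·p_x − 20·p_y)/p_x, and y* = 20 + 0.6·(…)/p_y.
Discretionary income = 128 − 2·8.75 − 20·5 = 10.5; y* = 20 + 0.6·10.5/5 = 21.26.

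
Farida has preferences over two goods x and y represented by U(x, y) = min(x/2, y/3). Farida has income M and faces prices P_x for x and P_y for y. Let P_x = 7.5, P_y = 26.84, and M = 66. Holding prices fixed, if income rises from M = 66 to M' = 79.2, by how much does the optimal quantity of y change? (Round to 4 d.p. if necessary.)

With perfect complements, no substitution: consume in ratio x:y = 2:3.
Budget: P_x·x + P_y·(3/2)·x = M, so (2·P_x + 3·P_y)·x = 2·M.
Demand: x*(P_x,P_y,M) = 2·M/(2·P_x + 3·P_y), y* = 3·M/(2·P_x + 3·P_y).
Here 2·7.5 + 3·26.84 = 95.52, giving y* = 2.0729.
At M' = 79.2: y* = 2.4874. Change: 2.4874 − 2.0729 = 0.4146.

Δy* = 0.4146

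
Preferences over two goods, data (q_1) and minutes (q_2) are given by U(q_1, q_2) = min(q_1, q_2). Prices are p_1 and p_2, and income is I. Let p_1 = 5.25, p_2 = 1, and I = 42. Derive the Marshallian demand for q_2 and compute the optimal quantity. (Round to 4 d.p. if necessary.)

q_2* = 6.72

Leontief preferences: the optimum is at the kink where q_1/1 = q_2/1, i.e. q_2 = q_1.
Budget: p_1·q_1 + p_2·q_1 = I, so (p_1 + p_2)·q_1 = I.
Demand: q_1*(p_1,p_2,I) = I/(p_1 + p_2), q_2* = I/(p_1 + p_2).
Here 5.25 + 1 = 6.25, giving q_2* = 6.72.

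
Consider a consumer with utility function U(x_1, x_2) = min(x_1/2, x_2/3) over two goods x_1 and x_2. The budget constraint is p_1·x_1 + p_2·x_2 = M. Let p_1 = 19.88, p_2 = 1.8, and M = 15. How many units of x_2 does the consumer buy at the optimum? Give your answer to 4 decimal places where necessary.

x_2* = 0.9965

Leontief preferences: the optimum is at the kink where x_1/2 = x_2/3, i.e. x_2 = (3/2)·x_1.
Budget: p_1·x_1 + p_2·(3/2)·x_1 = M, so (2·p_1 + 3·p_2)·x_1 = 2·M.
Demand: x_1*(p_1,p_2,M) = 2·M/(2·p_1 + 3·p_2), x_2* = 3·M/(2·p_1 + 3·p_2).
Here 2·19.88 + 3·1.8 = 45.16, giving x_2* = 0.9965.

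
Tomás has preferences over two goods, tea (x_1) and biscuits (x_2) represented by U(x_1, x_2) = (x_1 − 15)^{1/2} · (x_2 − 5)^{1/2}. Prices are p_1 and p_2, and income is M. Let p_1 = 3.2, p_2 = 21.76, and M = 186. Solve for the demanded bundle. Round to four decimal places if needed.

x_1* = 19.5625, x_2* = 5.671

Let x_1' = x_1−15, x_2' = x_2−5. MRS = x_2'/x_1' = p_1/p_2.
Substituting into the budget: x_1* = 15 + 0.5·(M − 15·p_1 − 5·p_2)/p_1, and x_2* = 5 + 0.5·(…)/p_2.
Discretionary income = 186 − 15·3.2 − 5·21.76 = 29.2; x_1* = 15 + 0.5·29.2/3.2 = 19.5625; x_2* = 5 + 0.5·29.2/21.76 = 5.671.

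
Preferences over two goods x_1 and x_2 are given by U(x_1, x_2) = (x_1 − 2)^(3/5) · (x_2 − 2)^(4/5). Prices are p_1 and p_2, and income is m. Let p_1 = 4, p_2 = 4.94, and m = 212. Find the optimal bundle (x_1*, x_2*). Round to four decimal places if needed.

x_1* = 22.7986, x_2* = 24.4546

This is Cobb-Douglas in (x_1−2, x_2−2): tangency gives 0.6·p_2·(x_2−2) = 0.8·p_1·(x_1−2).
After buying the subsistence bundle (2, 2), a share 3/7 of the remaining income goes to x_1: x_1* = 2 + 3/7·(m − 2p_1 − 2p_2)/p_1.
Discretionary income = 212 − 2·4 − 2·4.94 = 194.12; x_1* = 2 + 3/7·194.12/4 = 22.7986; x_2* = 2 + 4/7·194.12/4.94 = 24.4546.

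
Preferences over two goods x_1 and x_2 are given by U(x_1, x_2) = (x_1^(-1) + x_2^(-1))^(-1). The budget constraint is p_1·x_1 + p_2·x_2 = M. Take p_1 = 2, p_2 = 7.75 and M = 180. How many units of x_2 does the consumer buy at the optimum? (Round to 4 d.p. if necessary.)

x_2* = 15.4017

From the CES first-order condition, (x_2/x_1)^(2) = p_1/p_2.
Solve for the ratio: x_2/x_1 = [p_1/p_2]^(0.5).
Substitute x_2 = (x_2/x_1)·x_1 into the budget: x_1* = M/(p_1 + p_2·(x_2/x_1)).
Numerically x_2/x_1 = 0.508001, so x_1* = 180/(2 + 7.75·0.508001) = 30.3183 and x_2* = 0.508001·30.3183 = 15.4017.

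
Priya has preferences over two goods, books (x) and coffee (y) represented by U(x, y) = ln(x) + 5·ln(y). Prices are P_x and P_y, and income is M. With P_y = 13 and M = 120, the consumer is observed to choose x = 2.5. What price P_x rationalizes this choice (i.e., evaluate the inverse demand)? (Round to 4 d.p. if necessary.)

P_x = 8

Tangency: MRS = (1/5)·y/x = P_x/P_y.
Rearranging, P_y·y = 5·P_x·x. Substituting into the budget gives P_x·x·(1 + 5) = M.
Demand: x*(P_x,P_y,M) = 1/6·M/P_x and y* = 5/6·M/P_y.
Set x* = 2.5 in the demand function and solve for P_x: P_x = 8.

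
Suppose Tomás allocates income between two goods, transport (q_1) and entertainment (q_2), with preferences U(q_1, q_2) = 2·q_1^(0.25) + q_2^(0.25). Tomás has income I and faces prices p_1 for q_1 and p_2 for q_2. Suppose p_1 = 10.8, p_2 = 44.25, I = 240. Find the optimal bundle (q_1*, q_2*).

Substitute q_2 = (q_2/q_1)·q_1 into the budget: q_1* = I/(p_1 + p_2·(q_2/q_1)).
Numerically q_2/q_1 = 0.06053, so q_1* = 240/(10.8 + 44.25·0.06053) = 17.8062 and q_2* = 0.06053·17.8062 = 1.0778.

q_1* = 17.8062, q_2* = 1.0778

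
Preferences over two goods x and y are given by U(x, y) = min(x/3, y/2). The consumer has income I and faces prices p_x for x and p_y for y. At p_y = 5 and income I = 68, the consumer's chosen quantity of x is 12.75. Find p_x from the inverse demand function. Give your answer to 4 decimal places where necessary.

Leontief preferences: the optimum is at the kink where x/3 = y/2, i.e. y = (2/3)·x.
Budget: p_x·x + p_y·(2/3)·x = I, so (3·p_x + 2·p_y)·x = 3·I.
Demand: x*(p_x,p_y,I) = 3·I/(3·p_x + 2·p_y), y* = 2·I/(3·p_x + 2·p_y).
Set x* = 12.75 in the demand function and solve for p_x: p_x = 2.

p_x = 2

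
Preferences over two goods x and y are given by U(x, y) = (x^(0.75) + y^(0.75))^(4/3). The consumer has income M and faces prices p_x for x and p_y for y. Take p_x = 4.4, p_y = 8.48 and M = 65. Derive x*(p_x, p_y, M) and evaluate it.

x* = 12.962

With the ratio pinned down, the budget gives x* = M/(p_x + p_y·(y/x)) and y* = (y/x)·x*.
Numerically y/x = 0.072482, so x* = 65/(4.4 + 8.48·0.072482) = 12.962.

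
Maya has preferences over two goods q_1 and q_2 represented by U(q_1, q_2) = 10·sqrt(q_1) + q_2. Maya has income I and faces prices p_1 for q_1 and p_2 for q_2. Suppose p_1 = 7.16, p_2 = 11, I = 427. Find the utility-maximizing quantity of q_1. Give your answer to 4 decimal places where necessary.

q_1* = 59.0064

Thus q_1* = (5·p_2/p_1)² — independent of I — with the rest of income spent on q_2.
Plugging in: q_1* = (5·11/7.16)² = 59.0064.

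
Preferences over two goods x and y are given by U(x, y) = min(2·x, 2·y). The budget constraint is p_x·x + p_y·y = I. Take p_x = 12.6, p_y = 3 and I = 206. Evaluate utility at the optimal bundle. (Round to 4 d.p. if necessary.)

With perfect complements, no substitution: consume in ratio x:y = 2:2.
Budget: p_x·x + p_y·x = I, so (2·p_x + 2·p_y)·x = 2·I.
Demand: x*(p_x,p_y,I) = 2·I/(2·p_x + 2·p_y), y* = 2·I/(2·p_x + 2·p_y).
Here 2·12.6 + 2·3 = 31.2, giving x* = 13.2051 and y* = 13.2051.
Utility at the optimum: U(13.2051, 13.2051) = 26.4103.

V = 26.4103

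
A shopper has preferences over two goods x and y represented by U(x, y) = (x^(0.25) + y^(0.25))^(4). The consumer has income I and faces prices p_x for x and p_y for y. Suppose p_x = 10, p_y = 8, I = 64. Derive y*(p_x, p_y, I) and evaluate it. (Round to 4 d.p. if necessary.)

y* = 4.1487

MU_x ∝ x^(-0.75), MU_y ∝ y^(-0.75), so MRS = (y/x)^(0.75) = p_x/p_y.
Hence y/x = (p_x/p_y)^(1/(0.75)), i.e. raised to the 4/3 power.
Substitute y = (y/x)·x into the budget: x* = I/(p_x + p_y·(y/x)).
Numerically y/x = 1.346522, so x* = 64/(10 + 8·1.346522) = 3.081 and y* = 1.346522·3.081 = 4.1487.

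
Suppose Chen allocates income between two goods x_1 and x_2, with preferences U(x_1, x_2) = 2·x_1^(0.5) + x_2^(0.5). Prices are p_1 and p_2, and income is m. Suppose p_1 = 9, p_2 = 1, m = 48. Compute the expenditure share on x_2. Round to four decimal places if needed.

Numerically x_2/x_1 = 20.25, so x_1* = 48/(9 + 1·20.25) = 1.641 and x_2* = 20.25·1.641 = 33.2308.
Expenditure on x_2: 1·33.2308 = 33.2308; share = 0.6923.

share on x_2 = 0.6923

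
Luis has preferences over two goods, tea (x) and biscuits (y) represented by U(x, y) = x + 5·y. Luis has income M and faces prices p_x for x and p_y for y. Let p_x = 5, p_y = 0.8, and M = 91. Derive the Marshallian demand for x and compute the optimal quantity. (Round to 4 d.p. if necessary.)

y gives more utility per dollar, so spend all income on y: y* = M/p_y, x* = 0.
Numerically: x* = 0, y* = 113.75.

x* = 0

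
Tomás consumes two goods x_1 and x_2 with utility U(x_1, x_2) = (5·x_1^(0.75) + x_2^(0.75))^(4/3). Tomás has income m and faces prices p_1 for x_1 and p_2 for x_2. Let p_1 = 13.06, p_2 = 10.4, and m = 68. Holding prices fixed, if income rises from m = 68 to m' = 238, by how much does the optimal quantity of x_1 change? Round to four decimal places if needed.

From the CES first-order condition, 5·(x_2/x_1)^(0.25) = p_1/p_2.
Hence x_2/x_1 = ((1/5)·p_1/p_2)^(1/(0.25)), i.e. raised to the 4 power.
Substitute x_2 = (x_2/x_1)·x_1 into the budget: x_1* = m/(p_1 + p_2·(x_2/x_1)).
Numerically x_2/x_1 = 0.003979, so x_1* = 68/(13.06 + 10.4·0.003979) = 5.1903.
At m' = 238: x_1* = 18.166. Change: 18.166 − 5.1903 = 12.9757.

Δx_1* = 12.9757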